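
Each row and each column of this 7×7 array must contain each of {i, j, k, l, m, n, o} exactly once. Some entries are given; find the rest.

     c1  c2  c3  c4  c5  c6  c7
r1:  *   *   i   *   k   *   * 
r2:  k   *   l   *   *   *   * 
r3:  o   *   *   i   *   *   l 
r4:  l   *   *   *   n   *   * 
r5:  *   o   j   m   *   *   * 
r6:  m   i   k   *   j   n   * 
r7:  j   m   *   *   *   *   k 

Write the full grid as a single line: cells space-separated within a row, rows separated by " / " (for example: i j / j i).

Cell (r1,c1): row 1 has {i,k}; column 1 has {j,k,l,m,o} → n.
Cell (r3,c5): row 3 has {i,l,o}; column 5 has {j,k,n} → m.
Cell (r5,c1): row 5 has {j,m,o}; column 1 has {j,k,l,m,n,o} → i.
Cell (r5,c5): row 5 has {i,j,m,o}; column 5 has {j,k,m,n} → l.
Cell (r5,c6): row 5 has {i,j,l,m,o}; column 6 has {n} → k.
Cell (r5,c7): row 5 has {i,j,k,l,m,o}; column 7 has {k,l} → n.
Cell (r6,c7): row 6 has {i,j,k,m,n}; column 7 has {k,l,n} → o.
Cell (r3,c3): row 3 has {i,l,m,o}; column 3 has {i,j,k,l} → n.
Cell (r3,c6): row 3 has {i,l,m,n,o}; column 6 has {k,n} → j.
Cell (r6,c4): row 6 has {i,j,k,m,n,o}; column 4 has {i,m} → l.
Cell (r7,c3): row 7 has {j,k,m}; column 3 has {i,j,k,l,n} → o.
Cell (r7,c4): row 7 has {j,k,m,o}; column 4 has {i,l,m} → n.
Cell (r7,c5): row 7 has {j,k,m,n,o}; column 5 has {j,k,l,m,n} → i.
Cell (r7,c6): row 7 has {i,j,k,m,n,o}; column 6 has {j,k,n} → l.
Cell (r2,c5): row 2 has {k,l}; column 5 has {i,j,k,l,m,n} → o.
Cell (r3,c2): row 3 has {i,j,l,m,n,o}; column 2 has {i,m,o} → k.
Cell (r4,c2): row 4 has {l,n}; column 2 has {i,k,m,o} → j.
Cell (r4,c3): row 4 has {j,l,n}; column 3 has {i,j,k,l,n,o} → m.
Cell (r4,c7): row 4 has {j,l,m,n}; column 7 has {k,l,n,o} → i.
Cell (r1,c2): row 1 has {i,k,n}; column 2 has {i,j,k,m,o} → l.
Cell (r2,c2): row 2 has {k,l,o}; column 2 has {i,j,k,l,m,o} → n.
Cell (r2,c4): row 2 has {k,l,n,o}; column 4 has {i,l,m,n} → j.
Cell (r2,c7): row 2 has {j,k,l,n,o}; column 7 has {i,k,l,n,o} → m.
Cell (r4,c6): row 4 has {i,j,l,m,n}; column 6 has {j,k,l,n} → o.
Cell (r1,c4): row 1 has {i,k,l,n}; column 4 has {i,j,l,m,n} → o.
Cell (r1,c6): row 1 has {i,k,l,n,o}; column 6 has {j,k,l,n,o} → m.
Cell (r1,c7): row 1 has {i,k,l,m,n,o}; column 7 has {i,k,l,m,n,o} → j.
Cell (r2,c6): row 2 has {j,k,l,m,n,o}; column 6 has {j,k,l,m,n,o} → i.
Cell (r4,c4): row 4 has {i,j,l,m,n,o}; column 4 has {i,j,l,m,n,o} → k.

n l i o k m j / k n l j o i m / o k n i m j l / l j m k n o i / i o j m l k n / m i k l j n o / j m o n i l k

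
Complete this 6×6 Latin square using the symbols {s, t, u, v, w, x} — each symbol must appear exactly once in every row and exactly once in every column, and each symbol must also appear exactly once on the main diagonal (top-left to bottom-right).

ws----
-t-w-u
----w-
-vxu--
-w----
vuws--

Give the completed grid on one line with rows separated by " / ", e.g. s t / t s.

w s t x u v / s t v w x u / u x s v w t / t v x u s w / x w u t v s / v u w s t x

(r3,c2) = x
(r6,c6) = x
(r6,c5) = t
(r4,c5) = s
(r5,c5) = v
(r2,c5) = x
(r3,c3) = s
(r4,c1) = t
(r4,c6) = w
(r1,c5) = u
(r2,c1) = s
(r2,c3) = v
(r3,c1) = u
(r5,c1) = x
(r5,c4) = t
(r5,c6) = s
(r1,c3) = t
(r1,c6) = v
(r3,c4) = v
(r3,c6) = t
(r5,c3) = u
(r1,c4) = x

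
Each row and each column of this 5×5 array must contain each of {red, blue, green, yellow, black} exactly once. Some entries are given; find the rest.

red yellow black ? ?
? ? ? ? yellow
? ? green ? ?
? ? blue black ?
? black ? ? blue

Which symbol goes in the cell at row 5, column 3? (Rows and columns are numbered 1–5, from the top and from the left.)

yellow

row 1 has {red,yellow,black}; column 5 has {blue,yellow} — only green is left for (r1,c5).
row 2 has {yellow}; column 3 has {blue,green,black} — only red is left for (r2,c3).
row 4 has {blue,black}; column 5 has {blue,green,yellow} — only red is left for (r4,c5).
row 5 has {blue,black}; column 3 has {red,blue,green,black} — only yellow is left for (r5,c3).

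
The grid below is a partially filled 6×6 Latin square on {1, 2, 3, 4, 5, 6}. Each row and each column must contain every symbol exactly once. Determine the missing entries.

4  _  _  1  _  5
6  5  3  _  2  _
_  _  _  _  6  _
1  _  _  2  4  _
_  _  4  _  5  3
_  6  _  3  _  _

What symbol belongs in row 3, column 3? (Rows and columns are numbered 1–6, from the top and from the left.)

1

At row 1, column 5: row 1 has {1,4,5}; column 5 has {2,4,5,6}; that leaves 3.
At row 2, column 4: row 2 has {2,3,5,6}; column 4 has {1,2,3}; that leaves 4.
At row 2, column 6: row 2 has {2,3,4,5,6}; column 6 has {3,5}; that leaves 1.
At row 3, column 4: row 3 has {6}; column 4 has {1,2,3,4}; that leaves 5.
At row 4, column 2: row 4 has {1,2,4}; column 2 has {5,6}; that leaves 3.
At row 4, column 6: row 4 has {1,2,3,4}; column 6 has {1,3,5}; that leaves 6.
At row 5, column 1: row 5 has {3,4,5}; column 1 has {1,4,6}; that leaves 2.
At row 5, column 2: row 5 has {2,3,4,5}; column 2 has {3,5,6}; that leaves 1.
At row 5, column 4: row 5 has {1,2,3,4,5}; column 4 has {1,2,3,4,5}; that leaves 6.
At row 6, column 1: row 6 has {3,6}; column 1 has {1,2,4,6}; that leaves 5.
At row 6, column 5: row 6 has {3,5,6}; column 5 has {2,3,4,5,6}; that leaves 1.
At row 1, column 2: row 1 has {1,3,4,5}; column 2 has {1,3,5,6}; that leaves 2.
At row 1, column 3: row 1 has {1,2,3,4,5}; column 3 has {3,4}; that leaves 6.
At row 3, column 1: row 3 has {5,6}; column 1 has {1,2,4,5,6}; that leaves 3.
At row 3, column 2: row 3 has {3,5,6}; column 2 has {1,2,3,5,6}; that leaves 4.
At row 3, column 6: row 3 has {3,4,5,6}; column 6 has {1,3,5,6}; that leaves 2.
At row 4, column 3: row 4 has {1,2,3,4,6}; column 3 has {3,4,6}; that leaves 5.
At row 6, column 3: row 6 has {1,3,5,6}; column 3 has {3,4,5,6}; that leaves 2.
At row 6, column 6: row 6 has {1,2,3,5,6}; column 6 has {1,2,3,5,6}; that leaves 4.
At row 3, column 3: row 3 has {2,3,4,5,6}; column 3 has {2,3,4,5,6}; that leaves 1.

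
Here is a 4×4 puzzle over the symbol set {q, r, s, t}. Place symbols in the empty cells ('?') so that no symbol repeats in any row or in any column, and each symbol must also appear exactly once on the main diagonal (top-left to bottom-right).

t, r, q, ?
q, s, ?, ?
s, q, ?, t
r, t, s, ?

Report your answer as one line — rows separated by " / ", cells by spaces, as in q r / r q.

row 1 has {q,r,t}; column 4 has {t} — only s is left for (r1,c4).
row 2 has {q,s}; column 4 has {s,t} — only r is left for (r2,c4).
row 3 has {q,s,t}; column 3 has {q,s}; the diagonal has {s,t} — only r is left for (r3,c3).
row 4 has {r,s,t}; column 4 has {r,s,t}; the diagonal has {r,s,t} — only q is left for (r4,c4).
row 2 has {q,r,s}; column 3 has {q,r,s} — only t is left for (r2,c3).

t r q s / q s t r / s q r t / r t s q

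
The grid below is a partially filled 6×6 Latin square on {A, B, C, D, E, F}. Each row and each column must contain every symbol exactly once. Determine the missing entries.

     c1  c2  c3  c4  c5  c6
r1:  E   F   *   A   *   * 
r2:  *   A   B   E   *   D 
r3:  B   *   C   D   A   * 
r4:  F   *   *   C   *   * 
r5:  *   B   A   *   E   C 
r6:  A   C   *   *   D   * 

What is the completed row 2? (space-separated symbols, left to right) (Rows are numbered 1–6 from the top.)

(r1,c3) = D
(r1,c6) = B
(r2,c1) = C
(r2,c5) = F

C A B E F D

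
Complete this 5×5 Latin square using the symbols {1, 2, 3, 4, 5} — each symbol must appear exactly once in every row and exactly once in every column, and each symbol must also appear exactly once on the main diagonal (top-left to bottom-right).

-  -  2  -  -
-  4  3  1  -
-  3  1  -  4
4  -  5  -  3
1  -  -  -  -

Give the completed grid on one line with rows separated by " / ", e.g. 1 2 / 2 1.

At row 4, column 4: row 4 has {3,4,5}; column 4 has {1}; the diagonal has {1,4}; that leaves 2.
At row 5, column 3: row 5 has {1}; column 3 has {1,2,3,5}; that leaves 4.
At row 5, column 5: row 5 has {1,4}; column 5 has {3,4}; the diagonal has {1,2,4}; that leaves 5.
At row 1, column 1: row 1 has {2}; column 1 has {1,4}; the diagonal has {1,2,4,5}; that leaves 3.
At row 1, column 5: row 1 has {2,3}; column 5 has {3,4,5}; that leaves 1.
At row 2, column 5: row 2 has {1,3,4}; column 5 has {1,3,4,5}; that leaves 2.
At row 3, column 4: row 3 has {1,3,4}; column 4 has {1,2}; that leaves 5.
At row 4, column 2: row 4 has {2,3,4,5}; column 2 has {3,4}; that leaves 1.
At row 5, column 2: row 5 has {1,4,5}; column 2 has {1,3,4}; that leaves 2.
At row 5, column 4: row 5 has {1,2,4,5}; column 4 has {1,2,5}; that leaves 3.
At row 1, column 2: row 1 has {1,2,3}; column 2 has {1,2,3,4}; that leaves 5.
At row 1, column 4: row 1 has {1,2,3,5}; column 4 has {1,2,3,5}; that leaves 4.
At row 2, column 1: row 2 has {1,2,3,4}; column 1 has {1,3,4}; that leaves 5.
At row 3, column 1: row 3 has {1,3,4,5}; column 1 has {1,3,4,5}; that leaves 2.

3 5 2 4 1 / 5 4 3 1 2 / 2 3 1 5 4 / 4 1 5 2 3 / 1 2 4 3 5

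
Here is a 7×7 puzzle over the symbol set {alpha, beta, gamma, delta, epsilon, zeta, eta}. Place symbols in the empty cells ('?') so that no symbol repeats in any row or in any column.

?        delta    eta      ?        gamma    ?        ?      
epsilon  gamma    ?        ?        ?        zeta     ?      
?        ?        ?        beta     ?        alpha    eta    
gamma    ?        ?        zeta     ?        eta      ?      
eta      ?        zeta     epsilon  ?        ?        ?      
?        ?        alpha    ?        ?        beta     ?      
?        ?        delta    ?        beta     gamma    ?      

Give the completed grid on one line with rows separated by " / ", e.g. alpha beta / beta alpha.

(r1,c4) = alpha
(r1,c6) = epsilon
(r2,c3) = beta
(r4,c3) = epsilon
(r5,c6) = delta
(r7,c4) = eta
(r2,c4) = delta
(r2,c7) = alpha
(r3,c3) = gamma
(r5,c5) = alpha
(r6,c4) = gamma
(r2,c5) = eta
(r4,c5) = delta
(r4,c7) = beta
(r5,c2) = beta
(r5,c7) = gamma
(r1,c7) = zeta
(r4,c2) = alpha
(r7,c7) = epsilon
(r1,c1) = beta
(r6,c7) = delta
(r7,c2) = zeta
(r3,c2) = epsilon
(r3,c5) = zeta
(r6,c1) = zeta
(r6,c2) = eta
(r6,c5) = epsilon
(r7,c1) = alpha
(r3,c1) = delta

beta delta eta alpha gamma epsilon zeta / epsilon gamma beta delta eta zeta alpha / delta epsilon gamma beta zeta alpha eta / gamma alpha epsilon zeta delta eta beta / eta beta zeta epsilon alpha delta gamma / zeta eta alpha gamma epsilon beta delta / alpha zeta delta eta beta gamma epsilon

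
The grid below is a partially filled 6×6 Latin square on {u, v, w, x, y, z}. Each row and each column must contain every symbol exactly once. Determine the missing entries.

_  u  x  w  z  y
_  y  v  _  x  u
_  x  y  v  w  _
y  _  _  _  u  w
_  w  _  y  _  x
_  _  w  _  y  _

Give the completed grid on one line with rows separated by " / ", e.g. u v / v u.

row 1 has {u,w,x,y,z}; column 1 has {y} — only v is left for (r1,c1).
row 2 has {u,v,x,y}; column 4 has {v,w,y} — only z is left for (r2,c4).
row 3 has {v,w,x,y}; column 6 has {u,w,x,y} — only z is left for (r3,c6).
row 4 has {u,w,y}; column 3 has {v,w,x,y} — only z is left for (r4,c3).
row 4 has {u,w,y,z}; column 4 has {v,w,y,z} — only x is left for (r4,c4).
row 5 has {w,x,y}; column 3 has {v,w,x,y,z} — only u is left for (r5,c3).
row 5 has {u,w,x,y}; column 5 has {u,w,x,y,z} — only v is left for (r5,c5).
row 6 has {w,y}; column 4 has {v,w,x,y,z} — only u is left for (r6,c4).
row 6 has {u,w,y}; column 6 has {u,w,x,y,z} — only v is left for (r6,c6).
row 2 has {u,v,x,y,z}; column 1 has {v,y} — only w is left for (r2,c1).
row 3 has {v,w,x,y,z}; column 1 has {v,w,y} — only u is left for (r3,c1).
row 4 has {u,w,x,y,z}; column 2 has {u,w,x,y} — only v is left for (r4,c2).
row 5 has {u,v,w,x,y}; column 1 has {u,v,w,y} — only z is left for (r5,c1).
row 6 has {u,v,w,y}; column 1 has {u,v,w,y,z} — only x is left for (r6,c1).
row 6 has {u,v,w,x,y}; column 2 has {u,v,w,x,y} — only z is left for (r6,c2).

v u x w z y / w y v z x u / u x y v w z / y v z x u w / z w u y v x / x z w u y v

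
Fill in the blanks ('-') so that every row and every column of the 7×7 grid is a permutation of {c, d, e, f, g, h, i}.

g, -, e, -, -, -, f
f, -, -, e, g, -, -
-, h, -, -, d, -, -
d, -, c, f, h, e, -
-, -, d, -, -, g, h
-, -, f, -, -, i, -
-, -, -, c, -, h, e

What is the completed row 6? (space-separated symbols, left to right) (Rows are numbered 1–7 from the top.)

(r5,c4) = i
(r7,c1) = i
(r7,c3) = g
(r7,c5) = f
(r3,c3) = i
(r3,c4) = g
(r3,c7) = c
(r7,c2) = d
(r2,c3) = h
(r3,c1) = e
(r3,c6) = f
(r5,c1) = c
(r5,c5) = e
(r6,c1) = h
(r6,c4) = d
(r6,c5) = c
(r6,c7) = g
(r1,c4) = h
(r1,c5) = i
(r4,c7) = i
(r5,c2) = f
(r6,c2) = e

h e f d c i g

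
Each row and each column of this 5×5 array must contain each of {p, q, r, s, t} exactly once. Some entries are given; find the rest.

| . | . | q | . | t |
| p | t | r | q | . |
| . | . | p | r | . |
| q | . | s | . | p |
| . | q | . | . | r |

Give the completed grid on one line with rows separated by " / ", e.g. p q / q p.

r p q s t / p t r q s / t s p r q / q r s t p / s q t p r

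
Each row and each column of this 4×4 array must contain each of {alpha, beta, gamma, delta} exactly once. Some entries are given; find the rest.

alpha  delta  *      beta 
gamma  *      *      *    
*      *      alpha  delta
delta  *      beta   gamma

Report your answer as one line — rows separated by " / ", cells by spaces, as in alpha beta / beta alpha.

alpha delta gamma beta / gamma beta delta alpha / beta gamma alpha delta / delta alpha beta gamma

(r1,c3) = gamma
(r2,c3) = delta
(r2,c4) = alpha
(r3,c1) = beta
(r3,c2) = gamma
(r4,c2) = alpha
(r2,c2) = beta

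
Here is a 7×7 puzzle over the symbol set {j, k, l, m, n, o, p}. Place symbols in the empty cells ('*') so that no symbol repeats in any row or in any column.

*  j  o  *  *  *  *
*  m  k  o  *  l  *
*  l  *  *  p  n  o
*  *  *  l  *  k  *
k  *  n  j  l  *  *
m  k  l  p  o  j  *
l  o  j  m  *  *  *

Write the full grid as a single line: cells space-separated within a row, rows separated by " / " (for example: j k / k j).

p j o n k m l / n m k o j l p / j l m k p n o / o n p l m k j / k p n j l o m / m k l p o j n / l o j m n p k

(r3,c1): row 3 has {l,n,o,p}; column 1 has {k,l,m}, so it must be j.
(r3,c3): row 3 has {j,l,n,o,p}; column 3 has {j,k,l,n,o}, so it must be m.
(r3,c4): row 3 has {j,l,m,n,o,p}; column 4 has {j,l,m,o,p}, so it must be k.
(r4,c3): row 4 has {k,l}; column 3 has {j,k,l,m,n,o}, so it must be p.
(r5,c2): row 5 has {j,k,l,n}; column 2 has {j,k,l,m,o}, so it must be p.
(r5,c7): row 5 has {j,k,l,n,p}; column 7 has {o}, so it must be m.
(r6,c7): row 6 has {j,k,l,m,o,p}; column 7 has {m,o}, so it must be n.
(r7,c6): row 7 has {j,l,m,o}; column 6 has {j,k,l,n}, so it must be p.
(r7,c7): row 7 has {j,l,m,o,p}; column 7 has {m,n,o}, so it must be k.
(r1,c4): row 1 has {j,o}; column 4 has {j,k,l,m,o,p}, so it must be n.
(r1,c6): row 1 has {j,n,o}; column 6 has {j,k,l,n,p}, so it must be m.
(r4,c2): row 4 has {k,l,p}; column 2 has {j,k,l,m,o,p}, so it must be n.
(r4,c7): row 4 has {k,l,n,p}; column 7 has {k,m,n,o}, so it must be j.
(r5,c6): row 5 has {j,k,l,m,n,p}; column 6 has {j,k,l,m,n,p}, so it must be o.
(r7,c5): row 7 has {j,k,l,m,o,p}; column 5 has {l,o,p}, so it must be n.
(r1,c1): row 1 has {j,m,n,o}; column 1 has {j,k,l,m}, so it must be p.
(r1,c5): row 1 has {j,m,n,o,p}; column 5 has {l,n,o,p}, so it must be k.
(r1,c7): row 1 has {j,k,m,n,o,p}; column 7 has {j,k,m,n,o}, so it must be l.
(r2,c1): row 2 has {k,l,m,o}; column 1 has {j,k,l,m,p}, so it must be n.
(r2,c5): row 2 has {k,l,m,n,o}; column 5 has {k,l,n,o,p}, so it must be j.
(r2,c7): row 2 has {j,k,l,m,n,o}; column 7 has {j,k,l,m,n,o}, so it must be p.
(r4,c1): row 4 has {j,k,l,n,p}; column 1 has {j,k,l,m,n,p}, so it must be o.
(r4,c5): row 4 has {j,k,l,n,o,p}; column 5 has {j,k,l,n,o,p}, so it must be m.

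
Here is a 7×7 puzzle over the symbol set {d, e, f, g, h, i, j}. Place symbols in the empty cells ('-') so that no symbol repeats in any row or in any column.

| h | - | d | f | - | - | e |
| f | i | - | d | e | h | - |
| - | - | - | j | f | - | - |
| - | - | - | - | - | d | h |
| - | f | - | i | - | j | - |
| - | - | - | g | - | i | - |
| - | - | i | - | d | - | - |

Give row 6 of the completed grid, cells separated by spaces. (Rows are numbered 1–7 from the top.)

j d e g h i f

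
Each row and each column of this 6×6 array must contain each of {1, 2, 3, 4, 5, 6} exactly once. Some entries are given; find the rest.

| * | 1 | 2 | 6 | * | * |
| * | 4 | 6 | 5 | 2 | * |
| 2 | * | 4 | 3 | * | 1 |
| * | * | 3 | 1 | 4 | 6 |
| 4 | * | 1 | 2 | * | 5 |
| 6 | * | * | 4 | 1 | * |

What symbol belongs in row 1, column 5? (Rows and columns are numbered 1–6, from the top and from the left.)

At row 2, column 6: row 2 has {2,4,5,6}; column 6 has {1,5,6}; that leaves 3.
At row 4, column 1: row 4 has {1,3,4,6}; column 1 has {2,4,6}; that leaves 5.
At row 4, column 2: row 4 has {1,3,4,5,6}; column 2 has {1,4}; that leaves 2.
At row 6, column 3: row 6 has {1,4,6}; column 3 has {1,2,3,4,6}; that leaves 5.
At row 6, column 6: row 6 has {1,4,5,6}; column 6 has {1,3,5,6}; that leaves 2.
At row 1, column 1: row 1 has {1,2,6}; column 1 has {2,4,5,6}; that leaves 3.
At row 1, column 5: row 1 has {1,2,3,6}; column 5 has {1,2,4}; that leaves 5.

5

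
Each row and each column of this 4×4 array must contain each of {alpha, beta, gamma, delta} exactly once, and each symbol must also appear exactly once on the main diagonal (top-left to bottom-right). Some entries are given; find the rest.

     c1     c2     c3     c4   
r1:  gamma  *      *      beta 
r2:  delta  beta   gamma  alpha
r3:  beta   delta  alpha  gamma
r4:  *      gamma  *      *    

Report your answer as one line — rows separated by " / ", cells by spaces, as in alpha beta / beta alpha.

gamma alpha delta beta / delta beta gamma alpha / beta delta alpha gamma / alpha gamma beta delta

(r1,c2) = alpha
(r1,c3) = delta
(r4,c1) = alpha
(r4,c3) = beta
(r4,c4) = delta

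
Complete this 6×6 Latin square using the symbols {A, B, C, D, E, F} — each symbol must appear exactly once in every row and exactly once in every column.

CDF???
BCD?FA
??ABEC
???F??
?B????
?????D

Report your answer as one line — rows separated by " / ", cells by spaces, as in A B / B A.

(r2,c4) = E
(r3,c2) = F
(r1,c4) = A
(r1,c5) = B
(r1,c6) = E
(r3,c1) = D
(r4,c6) = B
(r5,c6) = F
(r6,c4) = C
(r6,c5) = A
(r5,c4) = D
(r5,c5) = C
(r6,c2) = E
(r6,c3) = B
(r4,c2) = A
(r4,c5) = D
(r5,c3) = E
(r6,c1) = F
(r4,c1) = E
(r4,c3) = C
(r5,c1) = A

C D F A B E / B C D E F A / D F A B E C / E A C F D B / A B E D C F / F E B C A D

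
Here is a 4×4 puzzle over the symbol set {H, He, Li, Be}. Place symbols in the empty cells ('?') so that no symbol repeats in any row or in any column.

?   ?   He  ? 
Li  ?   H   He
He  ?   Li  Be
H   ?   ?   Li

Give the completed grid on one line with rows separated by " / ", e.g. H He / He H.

Be Li He H / Li Be H He / He H Li Be / H He Be Li

Cell (r1,c1): row 1 has {He}; column 1 has {H,He,Li} → Be.
Cell (r1,c4): row 1 has {He,Be}; column 4 has {He,Li,Be} → H.
Cell (r2,c2): row 2 has {H,He,Li}; column 2 is empty so far → Be.
Cell (r3,c2): row 3 has {He,Li,Be}; column 2 has {Be} → H.
Cell (r4,c2): row 4 has {H,Li}; column 2 has {H,Be} → He.
Cell (r4,c3): row 4 has {H,He,Li}; column 3 has {H,He,Li} → Be.
Cell (r1,c2): row 1 has {H,He,Be}; column 2 has {H,He,Be} → Li.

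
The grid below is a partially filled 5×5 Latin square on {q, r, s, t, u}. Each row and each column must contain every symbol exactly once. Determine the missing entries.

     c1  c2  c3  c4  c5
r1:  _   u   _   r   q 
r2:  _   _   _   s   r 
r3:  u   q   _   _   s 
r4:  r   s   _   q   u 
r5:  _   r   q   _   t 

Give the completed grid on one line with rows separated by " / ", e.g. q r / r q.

t u s r q / q t u s r / u q r t s / r s t q u / s r q u t

Cell (r2,c2): row 2 has {r,s}; column 2 has {q,r,s,u} → t.
Cell (r2,c3): row 2 has {r,s,t}; column 3 has {q} → u.
Cell (r3,c4): row 3 has {q,s,u}; column 4 has {q,r,s} → t.
Cell (r4,c3): row 4 has {q,r,s,u}; column 3 has {q,u} → t.
Cell (r5,c1): row 5 has {q,r,t}; column 1 has {r,u} → s.
Cell (r5,c4): row 5 has {q,r,s,t}; column 4 has {q,r,s,t} → u.
Cell (r1,c1): row 1 has {q,r,u}; column 1 has {r,s,u} → t.
Cell (r1,c3): row 1 has {q,r,t,u}; column 3 has {q,t,u} → s.
Cell (r2,c1): row 2 has {r,s,t,u}; column 1 has {r,s,t,u} → q.
Cell (r3,c3): row 3 has {q,s,t,u}; column 3 has {q,s,t,u} → r.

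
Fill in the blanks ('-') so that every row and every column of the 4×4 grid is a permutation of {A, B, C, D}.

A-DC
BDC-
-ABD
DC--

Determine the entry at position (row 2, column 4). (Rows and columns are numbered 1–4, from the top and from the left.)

(r1,c2) = B
(r2,c4) = A

A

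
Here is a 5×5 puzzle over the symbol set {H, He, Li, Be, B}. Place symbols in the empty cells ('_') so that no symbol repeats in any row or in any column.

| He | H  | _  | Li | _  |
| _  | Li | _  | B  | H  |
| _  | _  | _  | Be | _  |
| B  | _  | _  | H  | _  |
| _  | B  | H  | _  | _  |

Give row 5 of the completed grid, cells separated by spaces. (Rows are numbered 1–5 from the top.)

(r2,c1) = Be
(r2,c3) = He
(r3,c2) = He
(r4,c2) = Be
(r4,c3) = Li
(r4,c5) = He
(r5,c1) = Li
(r5,c4) = He
(r5,c5) = Be

Li B H He Be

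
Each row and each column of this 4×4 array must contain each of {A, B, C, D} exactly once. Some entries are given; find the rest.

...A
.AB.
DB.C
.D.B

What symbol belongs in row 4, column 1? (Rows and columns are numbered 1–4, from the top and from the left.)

A

At row 1, column 2: row 1 has {A}; column 2 has {A,B,D}; that leaves C.
At row 1, column 3: row 1 has {A,C}; column 3 has {B}; that leaves D.
At row 2, column 1: row 2 has {A,B}; column 1 has {D}; that leaves C.
At row 2, column 4: row 2 has {A,B,C}; column 4 has {A,B,C}; that leaves D.
At row 3, column 3: row 3 has {B,C,D}; column 3 has {B,D}; that leaves A.
At row 4, column 1: row 4 has {B,D}; column 1 has {C,D}; that leaves A.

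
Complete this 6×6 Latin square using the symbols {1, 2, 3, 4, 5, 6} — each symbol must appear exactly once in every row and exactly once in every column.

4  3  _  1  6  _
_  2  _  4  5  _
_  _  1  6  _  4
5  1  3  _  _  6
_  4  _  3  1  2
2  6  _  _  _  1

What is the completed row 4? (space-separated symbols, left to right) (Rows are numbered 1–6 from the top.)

5 1 3 2 4 6

row 1 has {1,3,4,6}; column 6 has {1,2,4,6} — only 5 is left for (r1,c6).
row 2 has {2,4,5}; column 3 has {1,3} — only 6 is left for (r2,c3).
row 2 has {2,4,5,6}; column 6 has {1,2,4,5,6} — only 3 is left for (r2,c6).
row 3 has {1,4,6}; column 1 has {2,4,5} — only 3 is left for (r3,c1).
row 3 has {1,3,4,6}; column 2 has {1,2,3,4,6} — only 5 is left for (r3,c2).
row 3 has {1,3,4,5,6}; column 5 has {1,5,6} — only 2 is left for (r3,c5).
row 4 has {1,3,5,6}; column 4 has {1,3,4,6} — only 2 is left for (r4,c4).
row 4 has {1,2,3,5,6}; column 5 has {1,2,5,6} — only 4 is left for (r4,c5).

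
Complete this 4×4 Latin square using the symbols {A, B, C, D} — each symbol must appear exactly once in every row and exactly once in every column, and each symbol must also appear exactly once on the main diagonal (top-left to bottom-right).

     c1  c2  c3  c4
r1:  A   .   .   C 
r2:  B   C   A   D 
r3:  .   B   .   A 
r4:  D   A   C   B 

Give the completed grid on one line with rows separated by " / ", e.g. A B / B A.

A D B C / B C A D / C B D A / D A C B

(r1,c2) = D
(r1,c3) = B
(r3,c1) = C
(r3,c3) = D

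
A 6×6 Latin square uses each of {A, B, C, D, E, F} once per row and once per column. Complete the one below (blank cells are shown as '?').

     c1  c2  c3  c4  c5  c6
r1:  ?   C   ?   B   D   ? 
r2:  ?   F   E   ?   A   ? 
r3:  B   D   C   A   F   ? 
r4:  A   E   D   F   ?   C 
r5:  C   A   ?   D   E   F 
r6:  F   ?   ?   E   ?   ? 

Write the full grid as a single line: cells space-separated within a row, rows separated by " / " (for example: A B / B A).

(r1,c1) = E
(r1,c6) = A
(r2,c1) = D
(r2,c4) = C
(r2,c6) = B
(r3,c6) = E
(r4,c5) = B
(r5,c3) = B
(r6,c2) = B
(r6,c3) = A
(r6,c5) = C
(r6,c6) = D
(r1,c3) = F

E C F B D A / D F E C A B / B D C A F E / A E D F B C / C A B D E F / F B A E C D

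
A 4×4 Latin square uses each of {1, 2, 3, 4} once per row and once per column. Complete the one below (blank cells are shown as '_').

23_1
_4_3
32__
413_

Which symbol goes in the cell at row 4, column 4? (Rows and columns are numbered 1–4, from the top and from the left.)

2

row 1 has {1,2,3}; column 3 has {3} — only 4 is left for (r1,c3).
row 2 has {3,4}; column 1 has {2,3,4} — only 1 is left for (r2,c1).
row 2 has {1,3,4}; column 3 has {3,4} — only 2 is left for (r2,c3).
row 3 has {2,3}; column 3 has {2,3,4} — only 1 is left for (r3,c3).
row 3 has {1,2,3}; column 4 has {1,3} — only 4 is left for (r3,c4).
row 4 has {1,3,4}; column 4 has {1,3,4} — only 2 is left for (r4,c4).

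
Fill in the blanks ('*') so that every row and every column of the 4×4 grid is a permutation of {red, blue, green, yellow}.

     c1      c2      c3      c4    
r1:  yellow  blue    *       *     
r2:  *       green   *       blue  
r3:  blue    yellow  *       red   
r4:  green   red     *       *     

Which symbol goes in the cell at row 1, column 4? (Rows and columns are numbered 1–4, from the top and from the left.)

green

(r1,c4): row 1 has {blue,yellow}; column 4 has {red,blue}, so it must be green.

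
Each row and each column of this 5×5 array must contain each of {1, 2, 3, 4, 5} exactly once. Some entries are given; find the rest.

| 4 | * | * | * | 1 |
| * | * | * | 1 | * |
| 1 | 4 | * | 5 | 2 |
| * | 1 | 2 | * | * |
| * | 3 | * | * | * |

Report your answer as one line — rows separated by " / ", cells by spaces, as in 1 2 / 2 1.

(r3,c3): row 3 has {1,2,4,5}; column 3 has {2}, so it must be 3.
(r1,c3): row 1 has {1,4}; column 3 has {2,3}, so it must be 5.
(r2,c3): row 2 has {1}; column 3 has {2,3,5}, so it must be 4.
(r5,c3): row 5 has {3}; column 3 has {2,3,4,5}, so it must be 1.
(r1,c2): row 1 has {1,4,5}; column 2 has {1,3,4}, so it must be 2.
(r1,c4): row 1 has {1,2,4,5}; column 4 has {1,5}, so it must be 3.
(r2,c2): row 2 has {1,4}; column 2 has {1,2,3,4}, so it must be 5.
(r2,c5): row 2 has {1,4,5}; column 5 has {1,2}, so it must be 3.
(r4,c4): row 4 has {1,2}; column 4 has {1,3,5}, so it must be 4.
(r4,c5): row 4 has {1,2,4}; column 5 has {1,2,3}, so it must be 5.
(r5,c4): row 5 has {1,3}; column 4 has {1,3,4,5}, so it must be 2.
(r5,c5): row 5 has {1,2,3}; column 5 has {1,2,3,5}, so it must be 4.
(r2,c1): row 2 has {1,3,4,5}; column 1 has {1,4}, so it must be 2.
(r4,c1): row 4 has {1,2,4,5}; column 1 has {1,2,4}, so it must be 3.
(r5,c1): row 5 has {1,2,3,4}; column 1 has {1,2,3,4}, so it must be 5.

4 2 5 3 1 / 2 5 4 1 3 / 1 4 3 5 2 / 3 1 2 4 5 / 5 3 1 2 4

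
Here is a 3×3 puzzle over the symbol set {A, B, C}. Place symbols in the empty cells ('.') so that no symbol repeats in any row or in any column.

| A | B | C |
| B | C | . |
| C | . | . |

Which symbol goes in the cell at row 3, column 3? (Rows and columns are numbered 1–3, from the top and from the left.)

B

(r2,c3) = A
(r3,c2) = A
(r3,c3) = B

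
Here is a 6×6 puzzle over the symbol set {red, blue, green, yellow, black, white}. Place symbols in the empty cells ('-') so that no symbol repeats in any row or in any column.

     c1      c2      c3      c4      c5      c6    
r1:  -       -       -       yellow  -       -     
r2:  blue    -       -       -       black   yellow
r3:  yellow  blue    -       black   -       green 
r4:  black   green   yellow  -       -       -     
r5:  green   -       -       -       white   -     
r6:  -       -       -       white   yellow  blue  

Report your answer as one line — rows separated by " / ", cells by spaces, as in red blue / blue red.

white red blue yellow green black / blue white red green black yellow / yellow blue white black red green / black green yellow red blue white / green yellow black blue white red / red black green white yellow blue

Cell (r3,c5): row 3 has {blue,green,yellow,black}; column 5 has {yellow,black,white} → red.
Cell (r4,c5): row 4 has {green,yellow,black}; column 5 has {red,yellow,black,white} → blue.
Cell (r6,c1): row 6 has {blue,yellow,white}; column 1 has {blue,green,yellow,black} → red.
Cell (r6,c2): row 6 has {red,blue,yellow,white}; column 2 has {blue,green} → black.
Cell (r6,c3): row 6 has {red,blue,yellow,black,white}; column 3 has {yellow} → green.
Cell (r1,c1): row 1 has {yellow}; column 1 has {red,blue,green,yellow,black} → white.
Cell (r1,c2): row 1 has {yellow,white}; column 2 has {blue,green,black} → red.
Cell (r1,c5): row 1 has {red,yellow,white}; column 5 has {red,blue,yellow,black,white} → green.
Cell (r1,c6): row 1 has {red,green,yellow,white}; column 6 has {blue,green,yellow} → black.
Cell (r2,c2): row 2 has {blue,yellow,black}; column 2 has {red,blue,green,black} → white.
Cell (r2,c3): row 2 has {blue,yellow,black,white}; column 3 has {green,yellow} → red.
Cell (r2,c4): row 2 has {red,blue,yellow,black,white}; column 4 has {yellow,black,white} → green.
Cell (r3,c3): row 3 has {red,blue,green,yellow,black}; column 3 has {red,green,yellow} → white.
Cell (r4,c4): row 4 has {blue,green,yellow,black}; column 4 has {green,yellow,black,white} → red.
Cell (r4,c6): row 4 has {red,blue,green,yellow,black}; column 6 has {blue,green,yellow,black} → white.
Cell (r5,c2): row 5 has {green,white}; column 2 has {red,blue,green,black,white} → yellow.
Cell (r5,c4): row 5 has {green,yellow,white}; column 4 has {red,green,yellow,black,white} → blue.
Cell (r5,c6): row 5 has {blue,green,yellow,white}; column 6 has {blue,green,yellow,black,white} → red.
Cell (r1,c3): row 1 has {red,green,yellow,black,white}; column 3 has {red,green,yellow,white} → blue.
Cell (r5,c3): row 5 has {red,blue,green,yellow,white}; column 3 has {red,blue,green,yellow,white} → black.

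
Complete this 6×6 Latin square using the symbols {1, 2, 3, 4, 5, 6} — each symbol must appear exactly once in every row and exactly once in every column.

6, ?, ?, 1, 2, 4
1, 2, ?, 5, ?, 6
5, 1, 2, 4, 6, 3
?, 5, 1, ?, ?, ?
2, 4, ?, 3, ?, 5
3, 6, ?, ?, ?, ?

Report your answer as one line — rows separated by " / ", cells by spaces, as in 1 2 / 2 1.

(r1,c2): row 1 has {1,2,4,6}; column 2 has {1,2,4,5,6}, so it must be 3.
(r1,c3): row 1 has {1,2,3,4,6}; column 3 has {1,2}, so it must be 5.
(r4,c1): row 4 has {1,5}; column 1 has {1,2,3,5,6}, so it must be 4.
(r4,c5): row 4 has {1,4,5}; column 5 has {2,6}, so it must be 3.
(r4,c6): row 4 has {1,3,4,5}; column 6 has {3,4,5,6}, so it must be 2.
(r5,c3): row 5 has {2,3,4,5}; column 3 has {1,2,5}, so it must be 6.
(r5,c5): row 5 has {2,3,4,5,6}; column 5 has {2,3,6}, so it must be 1.
(r6,c3): row 6 has {3,6}; column 3 has {1,2,5,6}, so it must be 4.
(r6,c4): row 6 has {3,4,6}; column 4 has {1,3,4,5}, so it must be 2.
(r6,c5): row 6 has {2,3,4,6}; column 5 has {1,2,3,6}, so it must be 5.
(r6,c6): row 6 has {2,3,4,5,6}; column 6 has {2,3,4,5,6}, so it must be 1.
(r2,c3): row 2 has {1,2,5,6}; column 3 has {1,2,4,5,6}, so it must be 3.
(r2,c5): row 2 has {1,2,3,5,6}; column 5 has {1,2,3,5,6}, so it must be 4.
(r4,c4): row 4 has {1,2,3,4,5}; column 4 has {1,2,3,4,5}, so it must be 6.

6 3 5 1 2 4 / 1 2 3 5 4 6 / 5 1 2 4 6 3 / 4 5 1 6 3 2 / 2 4 6 3 1 5 / 3 6 4 2 5 1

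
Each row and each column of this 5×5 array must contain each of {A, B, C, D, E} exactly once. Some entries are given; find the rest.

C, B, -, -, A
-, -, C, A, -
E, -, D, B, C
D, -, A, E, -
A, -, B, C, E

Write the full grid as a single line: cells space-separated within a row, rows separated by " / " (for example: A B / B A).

C B E D A / B E C A D / E A D B C / D C A E B / A D B C E

Cell (r1,c3): row 1 has {A,B,C}; column 3 has {A,B,C,D} → E.
Cell (r1,c4): row 1 has {A,B,C,E}; column 4 has {A,B,C,E} → D.
Cell (r2,c1): row 2 has {A,C}; column 1 has {A,C,D,E} → B.
Cell (r2,c5): row 2 has {A,B,C}; column 5 has {A,C,E} → D.
Cell (r3,c2): row 3 has {B,C,D,E}; column 2 has {B} → A.
Cell (r4,c2): row 4 has {A,D,E}; column 2 has {A,B} → C.
Cell (r4,c5): row 4 has {A,C,D,E}; column 5 has {A,C,D,E} → B.
Cell (r5,c2): row 5 has {A,B,C,E}; column 2 has {A,B,C} → D.
Cell (r2,c2): row 2 has {A,B,C,D}; column 2 has {A,B,C,D} → E.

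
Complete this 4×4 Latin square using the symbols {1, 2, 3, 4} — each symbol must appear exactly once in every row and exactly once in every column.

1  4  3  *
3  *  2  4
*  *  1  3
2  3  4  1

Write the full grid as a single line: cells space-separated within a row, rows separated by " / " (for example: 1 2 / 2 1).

1 4 3 2 / 3 1 2 4 / 4 2 1 3 / 2 3 4 1

At row 1, column 4: row 1 has {1,3,4}; column 4 has {1,3,4}; that leaves 2.
At row 2, column 2: row 2 has {2,3,4}; column 2 has {3,4}; that leaves 1.
At row 3, column 1: row 3 has {1,3}; column 1 has {1,2,3}; that leaves 4.
At row 3, column 2: row 3 has {1,3,4}; column 2 has {1,3,4}; that leaves 2.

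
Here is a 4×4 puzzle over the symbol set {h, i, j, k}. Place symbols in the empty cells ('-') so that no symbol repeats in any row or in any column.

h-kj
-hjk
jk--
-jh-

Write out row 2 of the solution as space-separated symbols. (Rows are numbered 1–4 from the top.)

i h j k

(r1,c2) = i
(r2,c1) = i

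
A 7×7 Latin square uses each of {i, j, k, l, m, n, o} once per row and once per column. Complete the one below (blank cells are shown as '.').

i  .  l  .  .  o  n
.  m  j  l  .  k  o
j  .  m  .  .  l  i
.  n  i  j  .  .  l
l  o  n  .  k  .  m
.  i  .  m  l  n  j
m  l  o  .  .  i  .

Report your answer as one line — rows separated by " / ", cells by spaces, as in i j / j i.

i j l k m o n / n m j l i k o / j k m o n l i / k n i j o m l / l o n i k j m / o i k m l n j / m l o n j i k

(r1,c4) = k
(r2,c1) = n
(r2,c5) = i
(r3,c2) = k
(r4,c6) = m
(r5,c4) = i
(r5,c6) = j
(r6,c3) = k
(r7,c4) = n
(r7,c5) = j
(r7,c7) = k
(r1,c2) = j
(r1,c5) = m
(r3,c4) = o
(r3,c5) = n
(r4,c5) = o
(r6,c1) = o
(r4,c1) = k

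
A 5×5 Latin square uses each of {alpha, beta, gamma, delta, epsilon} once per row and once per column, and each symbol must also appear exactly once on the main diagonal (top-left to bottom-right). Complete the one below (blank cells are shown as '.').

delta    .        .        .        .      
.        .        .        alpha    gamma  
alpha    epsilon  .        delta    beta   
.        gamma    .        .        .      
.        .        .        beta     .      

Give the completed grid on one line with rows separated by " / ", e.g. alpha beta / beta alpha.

(r2,c2) = beta
(r3,c3) = gamma
(r4,c4) = epsilon
(r5,c5) = alpha
(r1,c2) = alpha
(r1,c4) = gamma
(r1,c5) = epsilon
(r2,c1) = epsilon
(r2,c3) = delta
(r4,c1) = beta
(r4,c3) = alpha
(r4,c5) = delta
(r5,c1) = gamma
(r5,c2) = delta
(r5,c3) = epsilon
(r1,c3) = beta

delta alpha beta gamma epsilon / epsilon beta delta alpha gamma / alpha epsilon gamma delta beta / beta gamma alpha epsilon delta / gamma delta epsilon beta alpha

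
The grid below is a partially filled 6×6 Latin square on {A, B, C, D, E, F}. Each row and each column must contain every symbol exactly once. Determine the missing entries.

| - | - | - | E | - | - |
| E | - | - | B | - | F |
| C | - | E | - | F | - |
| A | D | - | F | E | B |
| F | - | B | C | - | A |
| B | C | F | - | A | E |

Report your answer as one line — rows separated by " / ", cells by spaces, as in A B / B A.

At row 1, column 1: row 1 has {E}; column 1 has {A,B,C,E,F}; that leaves D.
At row 1, column 6: row 1 has {D,E}; column 6 has {A,B,E,F}; that leaves C.
At row 2, column 2: row 2 has {B,E,F}; column 2 has {C,D}; that leaves A.
At row 3, column 2: row 3 has {C,E,F}; column 2 has {A,C,D}; that leaves B.
At row 3, column 6: row 3 has {B,C,E,F}; column 6 has {A,B,C,E,F}; that leaves D.
At row 4, column 3: row 4 has {A,B,D,E,F}; column 3 has {B,E,F}; that leaves C.
At row 5, column 2: row 5 has {A,B,C,F}; column 2 has {A,B,C,D}; that leaves E.
At row 5, column 5: row 5 has {A,B,C,E,F}; column 5 has {A,E,F}; that leaves D.
At row 6, column 4: row 6 has {A,B,C,E,F}; column 4 has {B,C,E,F}; that leaves D.
At row 1, column 2: row 1 has {C,D,E}; column 2 has {A,B,C,D,E}; that leaves F.
At row 1, column 3: row 1 has {C,D,E,F}; column 3 has {B,C,E,F}; that leaves A.
At row 1, column 5: row 1 has {A,C,D,E,F}; column 5 has {A,D,E,F}; that leaves B.
At row 2, column 3: row 2 has {A,B,E,F}; column 3 has {A,B,C,E,F}; that leaves D.
At row 2, column 5: row 2 has {A,B,D,E,F}; column 5 has {A,B,D,E,F}; that leaves C.
At row 3, column 4: row 3 has {B,C,D,E,F}; column 4 has {B,C,D,E,F}; that leaves A.

D F A E B C / E A D B C F / C B E A F D / A D C F E B / F E B C D A / B C F D A E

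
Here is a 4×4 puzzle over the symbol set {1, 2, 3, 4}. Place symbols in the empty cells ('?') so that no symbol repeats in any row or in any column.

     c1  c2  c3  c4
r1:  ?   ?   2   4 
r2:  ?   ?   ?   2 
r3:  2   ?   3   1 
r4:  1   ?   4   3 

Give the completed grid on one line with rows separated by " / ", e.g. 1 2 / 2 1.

3 1 2 4 / 4 3 1 2 / 2 4 3 1 / 1 2 4 3

row 1 has {2,4}; column 1 has {1,2} — only 3 is left for (r1,c1).
row 1 has {2,3,4}; column 2 is empty so far — only 1 is left for (r1,c2).
row 2 has {2}; column 1 has {1,2,3} — only 4 is left for (r2,c1).
row 2 has {2,4}; column 2 has {1} — only 3 is left for (r2,c2).
row 2 has {2,3,4}; column 3 has {2,3,4} — only 1 is left for (r2,c3).
row 3 has {1,2,3}; column 2 has {1,3} — only 4 is left for (r3,c2).
row 4 has {1,3,4}; column 2 has {1,3,4} — only 2 is left for (r4,c2).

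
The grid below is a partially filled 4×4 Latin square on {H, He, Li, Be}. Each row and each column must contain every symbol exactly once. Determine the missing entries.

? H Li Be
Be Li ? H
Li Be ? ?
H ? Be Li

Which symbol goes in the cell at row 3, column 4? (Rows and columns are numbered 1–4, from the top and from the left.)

He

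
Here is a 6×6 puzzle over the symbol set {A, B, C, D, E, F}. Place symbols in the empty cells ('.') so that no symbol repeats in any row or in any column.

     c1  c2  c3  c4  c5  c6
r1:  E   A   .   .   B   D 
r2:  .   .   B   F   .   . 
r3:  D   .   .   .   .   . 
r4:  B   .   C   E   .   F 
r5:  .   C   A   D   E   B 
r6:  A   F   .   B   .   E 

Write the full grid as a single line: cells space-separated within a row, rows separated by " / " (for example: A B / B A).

E A F C B D / C E B F D A / D B E A F C / B D C E A F / F C A D E B / A F D B C E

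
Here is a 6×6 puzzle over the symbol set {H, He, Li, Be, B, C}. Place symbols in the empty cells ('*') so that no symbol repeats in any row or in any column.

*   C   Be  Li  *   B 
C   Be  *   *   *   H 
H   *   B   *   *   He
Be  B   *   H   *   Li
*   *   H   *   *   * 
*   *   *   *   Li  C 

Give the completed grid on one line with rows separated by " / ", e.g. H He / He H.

He C Be Li H B / C Be Li He B H / H Li B C Be He / Be B C H He Li / Li He H B C Be / B H He Be Li C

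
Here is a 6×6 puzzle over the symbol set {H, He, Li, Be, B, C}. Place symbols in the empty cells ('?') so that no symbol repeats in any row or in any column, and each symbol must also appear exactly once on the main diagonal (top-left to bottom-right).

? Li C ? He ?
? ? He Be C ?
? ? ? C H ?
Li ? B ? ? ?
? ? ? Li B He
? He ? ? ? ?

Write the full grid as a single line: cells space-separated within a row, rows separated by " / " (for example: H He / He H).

Be Li C H He B / B H He Be C Li / He B Li C H Be / Li C B He Be H / C Be H Li B He / H He Be B Li C

At row 2, column 2: row 2 has {He,Be,C}; column 2 has {He,Li}; the diagonal has {B}; that leaves H.
At row 4, column 4: row 4 has {Li,B}; column 4 has {Li,Be,C}; the diagonal has {H,B}; that leaves He.
At row 4, column 5: row 4 has {He,Li,B}; column 5 has {H,He,B,C}; that leaves Be.
At row 6, column 5: row 6 has {He}; column 5 has {H,He,Be,B,C}; that leaves Li.
At row 1, column 1: row 1 has {He,Li,C}; column 1 has {Li}; the diagonal has {H,He,B}; that leaves Be.
At row 2, column 1: row 2 has {H,He,Be,C}; column 1 has {Li,Be}; that leaves B.
At row 2, column 6: row 2 has {H,He,Be,B,C}; column 6 has {He}; that leaves Li.
At row 3, column 1: row 3 has {H,C}; column 1 has {Li,Be,B}; that leaves He.
At row 3, column 3: row 3 has {H,He,C}; column 3 has {He,B,C}; the diagonal has {H,He,Be,B}; that leaves Li.
At row 4, column 2: row 4 has {He,Li,Be,B}; column 2 has {H,He,Li}; that leaves C.
At row 4, column 6: row 4 has {He,Li,Be,B,C}; column 6 has {He,Li}; that leaves H.
At row 5, column 2: row 5 has {He,Li,B}; column 2 has {H,He,Li,C}; that leaves Be.
At row 5, column 3: row 5 has {He,Li,Be,B}; column 3 has {He,Li,B,C}; that leaves H.
At row 6, column 3: row 6 has {He,Li}; column 3 has {H,He,Li,B,C}; that leaves Be.
At row 6, column 6: row 6 has {He,Li,Be}; column 6 has {H,He,Li}; the diagonal has {H,He,Li,Be,B}; that leaves C.
At row 1, column 6: row 1 has {He,Li,Be,C}; column 6 has {H,He,Li,C}; that leaves B.
At row 3, column 2: row 3 has {H,He,Li,C}; column 2 has {H,He,Li,Be,C}; that leaves B.
At row 3, column 6: row 3 has {H,He,Li,B,C}; column 6 has {H,He,Li,B,C}; that leaves Be.
At row 5, column 1: row 5 has {H,He,Li,Be,B}; column 1 has {He,Li,Be,B}; that leaves C.
At row 6, column 1: row 6 has {He,Li,Be,C}; column 1 has {He,Li,Be,B,C}; that leaves H.
At row 6, column 4: row 6 has {H,He,Li,Be,C}; column 4 has {He,Li,Be,C}; that leaves B.
At row 1, column 4: row 1 has {He,Li,Be,B,C}; column 4 has {He,Li,Be,B,C}; that leaves H.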